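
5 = 5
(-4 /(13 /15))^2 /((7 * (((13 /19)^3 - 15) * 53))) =-1543275 /394564807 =-0.00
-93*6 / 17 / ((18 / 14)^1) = -434 / 17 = -25.53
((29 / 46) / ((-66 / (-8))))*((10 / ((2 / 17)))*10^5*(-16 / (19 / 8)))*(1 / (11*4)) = -15776000000 / 158631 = -99450.93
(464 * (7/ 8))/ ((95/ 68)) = 27608/ 95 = 290.61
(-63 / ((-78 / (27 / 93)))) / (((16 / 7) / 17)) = 22491 / 12896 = 1.74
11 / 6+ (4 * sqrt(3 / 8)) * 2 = 11 / 6+ 2 * sqrt(6) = 6.73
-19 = -19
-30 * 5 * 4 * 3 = -1800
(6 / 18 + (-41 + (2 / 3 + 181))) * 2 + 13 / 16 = 4525 / 16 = 282.81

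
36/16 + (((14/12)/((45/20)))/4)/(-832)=101081/44928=2.25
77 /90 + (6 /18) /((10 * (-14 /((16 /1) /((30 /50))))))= 499 /630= 0.79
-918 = -918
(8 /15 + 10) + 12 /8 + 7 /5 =403 /30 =13.43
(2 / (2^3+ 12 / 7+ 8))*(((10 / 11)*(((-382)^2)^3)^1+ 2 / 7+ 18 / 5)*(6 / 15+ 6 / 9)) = 8700379748057279168 / 25575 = 340190801488065.66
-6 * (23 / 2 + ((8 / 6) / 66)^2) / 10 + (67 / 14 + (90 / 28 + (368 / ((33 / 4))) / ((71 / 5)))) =9837359 / 2319570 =4.24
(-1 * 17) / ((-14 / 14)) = 17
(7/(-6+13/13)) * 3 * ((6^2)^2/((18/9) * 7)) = -1944/5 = -388.80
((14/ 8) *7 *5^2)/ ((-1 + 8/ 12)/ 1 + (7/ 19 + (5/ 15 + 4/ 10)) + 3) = 116375/ 1432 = 81.27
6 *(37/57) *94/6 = 3478/57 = 61.02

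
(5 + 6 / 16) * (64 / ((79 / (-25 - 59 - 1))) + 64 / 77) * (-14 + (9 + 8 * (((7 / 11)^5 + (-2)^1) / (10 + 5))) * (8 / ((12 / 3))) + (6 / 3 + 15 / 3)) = -459450009936 / 139953319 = -3282.88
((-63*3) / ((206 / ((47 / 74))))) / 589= -0.00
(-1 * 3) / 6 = -1 / 2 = -0.50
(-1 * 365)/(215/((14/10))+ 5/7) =-511/216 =-2.37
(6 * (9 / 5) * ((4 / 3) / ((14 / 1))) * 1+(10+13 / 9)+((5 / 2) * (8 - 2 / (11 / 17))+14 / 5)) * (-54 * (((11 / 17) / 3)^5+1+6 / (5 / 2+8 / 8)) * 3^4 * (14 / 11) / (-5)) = 2503207694992784 / 30065471975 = 83258.55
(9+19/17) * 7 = 1204/17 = 70.82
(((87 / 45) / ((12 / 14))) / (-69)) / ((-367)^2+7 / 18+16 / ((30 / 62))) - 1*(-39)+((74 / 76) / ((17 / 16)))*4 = 606818369900 / 14222649633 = 42.67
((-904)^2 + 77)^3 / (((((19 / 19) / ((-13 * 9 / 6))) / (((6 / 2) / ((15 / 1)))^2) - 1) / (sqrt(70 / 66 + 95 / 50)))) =-7097030801536685841 * sqrt(322410) / 9790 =-411621688747283898.81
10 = 10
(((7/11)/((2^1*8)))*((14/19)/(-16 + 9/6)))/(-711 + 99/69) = 1127/395662080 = 0.00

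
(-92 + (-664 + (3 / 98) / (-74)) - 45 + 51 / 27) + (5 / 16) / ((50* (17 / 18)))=-17733032887 / 22191120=-799.10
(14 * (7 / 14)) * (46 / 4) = 161 / 2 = 80.50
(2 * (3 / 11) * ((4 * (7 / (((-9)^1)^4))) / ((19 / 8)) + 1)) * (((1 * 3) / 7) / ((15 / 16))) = 363296 / 1454355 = 0.25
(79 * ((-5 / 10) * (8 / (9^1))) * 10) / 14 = -1580 / 63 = -25.08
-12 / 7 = -1.71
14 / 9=1.56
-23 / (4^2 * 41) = -23 / 656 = -0.04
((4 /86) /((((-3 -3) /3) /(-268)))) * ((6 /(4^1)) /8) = 201 /172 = 1.17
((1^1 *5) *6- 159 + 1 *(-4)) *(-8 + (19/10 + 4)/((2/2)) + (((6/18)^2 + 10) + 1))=-107863/90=-1198.48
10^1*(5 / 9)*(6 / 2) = 50 / 3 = 16.67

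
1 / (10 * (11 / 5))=1 / 22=0.05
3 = 3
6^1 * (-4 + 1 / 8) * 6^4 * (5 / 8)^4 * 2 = -4708125 / 512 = -9195.56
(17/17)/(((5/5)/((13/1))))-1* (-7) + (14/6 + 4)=79/3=26.33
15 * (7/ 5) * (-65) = -1365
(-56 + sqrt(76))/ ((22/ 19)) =-532/ 11 + 19 * sqrt(19)/ 11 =-40.83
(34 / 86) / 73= 17 / 3139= 0.01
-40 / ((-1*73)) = 40 / 73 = 0.55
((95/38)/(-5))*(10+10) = -10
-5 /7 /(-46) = 5 /322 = 0.02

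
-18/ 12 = -3/ 2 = -1.50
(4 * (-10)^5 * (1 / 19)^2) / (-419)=400000 / 151259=2.64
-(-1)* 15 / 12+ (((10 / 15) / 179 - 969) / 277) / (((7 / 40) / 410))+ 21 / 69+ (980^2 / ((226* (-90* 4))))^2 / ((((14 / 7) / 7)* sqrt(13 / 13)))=-254517157864973863 / 33026349557628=-7706.49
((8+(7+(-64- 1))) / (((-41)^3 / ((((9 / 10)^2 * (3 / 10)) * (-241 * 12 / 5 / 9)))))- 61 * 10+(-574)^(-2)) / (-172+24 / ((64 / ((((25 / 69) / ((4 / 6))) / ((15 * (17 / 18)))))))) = 161098798779162 / 45419936631475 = 3.55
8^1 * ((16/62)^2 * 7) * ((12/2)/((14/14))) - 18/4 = 34359/1922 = 17.88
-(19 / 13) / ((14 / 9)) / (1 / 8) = -684 / 91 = -7.52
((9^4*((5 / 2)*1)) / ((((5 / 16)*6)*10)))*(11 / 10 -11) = -216513 / 25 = -8660.52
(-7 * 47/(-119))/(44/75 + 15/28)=98700/40069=2.46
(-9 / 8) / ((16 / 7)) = -63 / 128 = -0.49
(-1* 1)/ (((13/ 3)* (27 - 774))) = 1/ 3237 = 0.00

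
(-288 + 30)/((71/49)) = -12642/71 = -178.06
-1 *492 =-492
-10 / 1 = -10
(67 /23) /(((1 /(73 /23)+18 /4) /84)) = 821688 /16169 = 50.82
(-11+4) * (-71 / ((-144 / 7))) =-3479 / 144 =-24.16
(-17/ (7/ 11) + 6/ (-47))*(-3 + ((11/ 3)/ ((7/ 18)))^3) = -2529790077/ 112847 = -22417.88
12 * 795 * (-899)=-8576460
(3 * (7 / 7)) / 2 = 3 / 2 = 1.50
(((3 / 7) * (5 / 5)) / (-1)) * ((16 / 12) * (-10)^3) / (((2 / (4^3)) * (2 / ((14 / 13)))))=128000 / 13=9846.15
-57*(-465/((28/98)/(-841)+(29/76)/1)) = 3952885020/56857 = 69523.28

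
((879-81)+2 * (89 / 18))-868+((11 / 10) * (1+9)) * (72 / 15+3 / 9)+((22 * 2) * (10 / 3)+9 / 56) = 143.18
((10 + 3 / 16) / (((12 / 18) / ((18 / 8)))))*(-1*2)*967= -4255767 / 64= -66496.36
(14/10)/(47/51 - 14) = -357/3335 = -0.11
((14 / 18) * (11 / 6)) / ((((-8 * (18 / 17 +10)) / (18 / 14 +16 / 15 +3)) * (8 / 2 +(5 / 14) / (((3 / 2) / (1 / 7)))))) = -2574803 / 120402720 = -0.02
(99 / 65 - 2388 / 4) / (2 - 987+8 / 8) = 6451 / 10660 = 0.61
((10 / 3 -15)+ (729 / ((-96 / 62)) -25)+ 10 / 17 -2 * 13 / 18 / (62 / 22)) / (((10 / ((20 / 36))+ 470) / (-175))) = 6738521125 / 37033344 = 181.96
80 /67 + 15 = 1085 /67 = 16.19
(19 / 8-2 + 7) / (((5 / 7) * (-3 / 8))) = -413 / 15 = -27.53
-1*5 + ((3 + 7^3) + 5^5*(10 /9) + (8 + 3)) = 34418 /9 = 3824.22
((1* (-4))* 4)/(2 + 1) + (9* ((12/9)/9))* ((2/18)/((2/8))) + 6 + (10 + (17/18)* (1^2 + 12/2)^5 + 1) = 857819/54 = 15885.54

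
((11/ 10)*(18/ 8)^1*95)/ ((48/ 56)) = 4389/ 16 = 274.31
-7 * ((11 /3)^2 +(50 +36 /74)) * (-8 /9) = 1192184 /2997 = 397.79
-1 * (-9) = 9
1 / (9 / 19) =19 / 9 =2.11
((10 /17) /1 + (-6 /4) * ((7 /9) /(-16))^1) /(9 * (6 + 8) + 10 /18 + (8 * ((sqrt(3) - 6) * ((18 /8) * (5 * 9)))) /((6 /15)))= -350279007 /5827963743424 - 58994325 * sqrt(3) /5827963743424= -0.00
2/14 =1/7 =0.14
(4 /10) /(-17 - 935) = -1 /2380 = -0.00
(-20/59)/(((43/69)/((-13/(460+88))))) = 4485/347569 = 0.01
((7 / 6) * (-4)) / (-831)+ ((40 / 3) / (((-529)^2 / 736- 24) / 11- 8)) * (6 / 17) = 24081878 / 121252041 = 0.20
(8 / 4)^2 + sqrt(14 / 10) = sqrt(35) / 5 + 4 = 5.18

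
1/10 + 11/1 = 111/10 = 11.10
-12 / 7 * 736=-8832 / 7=-1261.71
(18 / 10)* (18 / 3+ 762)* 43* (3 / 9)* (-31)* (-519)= 1593969408 / 5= 318793881.60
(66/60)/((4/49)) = 13.48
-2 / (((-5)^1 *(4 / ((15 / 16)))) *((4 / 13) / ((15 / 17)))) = 585 / 2176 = 0.27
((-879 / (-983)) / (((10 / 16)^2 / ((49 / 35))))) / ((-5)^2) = 393792 / 3071875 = 0.13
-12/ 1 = -12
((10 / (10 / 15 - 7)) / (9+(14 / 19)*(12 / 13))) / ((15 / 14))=-364 / 2391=-0.15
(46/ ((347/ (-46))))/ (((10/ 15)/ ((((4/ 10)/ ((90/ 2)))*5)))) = -2116/ 5205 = -0.41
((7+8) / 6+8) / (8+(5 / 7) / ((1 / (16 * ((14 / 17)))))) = 357 / 592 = 0.60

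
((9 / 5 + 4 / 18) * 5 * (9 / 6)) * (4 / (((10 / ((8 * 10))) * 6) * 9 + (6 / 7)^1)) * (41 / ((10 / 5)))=104468 / 639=163.49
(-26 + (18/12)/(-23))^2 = 1437601/2116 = 679.40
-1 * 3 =-3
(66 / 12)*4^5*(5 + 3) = 45056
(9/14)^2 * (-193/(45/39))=-67743/980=-69.13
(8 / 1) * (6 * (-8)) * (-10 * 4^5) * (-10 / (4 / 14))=-137625600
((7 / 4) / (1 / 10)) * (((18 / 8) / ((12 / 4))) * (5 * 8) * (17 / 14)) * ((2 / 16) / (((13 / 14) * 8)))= 8925 / 832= 10.73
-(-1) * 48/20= 12/5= 2.40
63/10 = 6.30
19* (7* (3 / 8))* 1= 399 / 8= 49.88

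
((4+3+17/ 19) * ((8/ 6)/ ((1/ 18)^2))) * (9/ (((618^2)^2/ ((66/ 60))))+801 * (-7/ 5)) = -8178703355379825/ 2138466739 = -3824564.21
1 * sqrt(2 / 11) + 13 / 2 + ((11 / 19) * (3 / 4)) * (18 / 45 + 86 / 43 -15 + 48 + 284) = sqrt(22) / 11 + 55171 / 380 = 145.61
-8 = -8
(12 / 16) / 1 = 3 / 4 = 0.75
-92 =-92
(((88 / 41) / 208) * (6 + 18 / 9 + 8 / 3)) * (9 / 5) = 528 / 2665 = 0.20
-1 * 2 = -2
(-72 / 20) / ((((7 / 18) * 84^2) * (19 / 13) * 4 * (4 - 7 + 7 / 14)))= 117 / 1303400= 0.00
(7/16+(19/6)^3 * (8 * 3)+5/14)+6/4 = 770521/1008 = 764.41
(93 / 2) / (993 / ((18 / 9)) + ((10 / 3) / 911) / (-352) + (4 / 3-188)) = 22366872 / 149032307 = 0.15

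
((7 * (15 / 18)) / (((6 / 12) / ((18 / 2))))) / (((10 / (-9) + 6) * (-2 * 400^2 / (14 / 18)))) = -147 / 2816000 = -0.00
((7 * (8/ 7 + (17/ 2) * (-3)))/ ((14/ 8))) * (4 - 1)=-292.29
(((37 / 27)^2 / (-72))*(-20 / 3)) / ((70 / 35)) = 6845 / 78732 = 0.09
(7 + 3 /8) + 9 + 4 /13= 16.68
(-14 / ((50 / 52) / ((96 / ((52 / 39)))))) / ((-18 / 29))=42224 / 25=1688.96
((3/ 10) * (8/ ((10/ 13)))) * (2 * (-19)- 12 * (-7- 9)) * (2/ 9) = 8008/ 75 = 106.77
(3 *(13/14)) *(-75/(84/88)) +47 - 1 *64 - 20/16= -46477/196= -237.13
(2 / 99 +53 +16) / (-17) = -4.06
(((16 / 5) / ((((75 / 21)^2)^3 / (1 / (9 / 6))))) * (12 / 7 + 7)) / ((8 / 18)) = 24605448 / 1220703125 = 0.02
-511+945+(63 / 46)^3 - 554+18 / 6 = -11138265 / 97336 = -114.43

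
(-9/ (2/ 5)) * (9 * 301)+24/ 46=-2803791/ 46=-60951.98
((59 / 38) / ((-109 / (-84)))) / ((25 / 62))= 153636 / 51775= 2.97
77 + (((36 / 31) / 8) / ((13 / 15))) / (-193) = 11977831 / 155558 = 77.00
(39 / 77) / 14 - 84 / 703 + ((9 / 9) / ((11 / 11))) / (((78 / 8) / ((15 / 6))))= 5116075 / 29555526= 0.17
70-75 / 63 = 1445 / 21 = 68.81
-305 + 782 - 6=471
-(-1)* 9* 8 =72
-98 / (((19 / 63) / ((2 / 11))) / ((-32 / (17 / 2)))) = 790272 / 3553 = 222.42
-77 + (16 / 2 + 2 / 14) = -482 / 7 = -68.86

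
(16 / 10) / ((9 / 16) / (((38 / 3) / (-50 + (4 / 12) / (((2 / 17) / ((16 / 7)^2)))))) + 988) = 119168 / 73469825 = 0.00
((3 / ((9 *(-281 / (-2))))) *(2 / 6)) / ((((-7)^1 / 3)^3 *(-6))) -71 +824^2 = 678905.00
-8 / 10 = -4 / 5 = -0.80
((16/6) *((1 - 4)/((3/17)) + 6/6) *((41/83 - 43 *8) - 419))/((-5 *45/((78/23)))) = -23402496/47725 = -490.36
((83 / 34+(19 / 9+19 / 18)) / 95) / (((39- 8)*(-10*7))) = -143 / 5256825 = -0.00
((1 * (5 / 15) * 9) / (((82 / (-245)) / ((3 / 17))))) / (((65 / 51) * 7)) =-189 / 1066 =-0.18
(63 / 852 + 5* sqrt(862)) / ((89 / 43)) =903 / 25276 + 215* sqrt(862) / 89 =70.96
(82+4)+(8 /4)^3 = 94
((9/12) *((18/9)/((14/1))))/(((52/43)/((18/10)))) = 1161/7280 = 0.16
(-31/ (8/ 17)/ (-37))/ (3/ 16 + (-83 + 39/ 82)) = -0.02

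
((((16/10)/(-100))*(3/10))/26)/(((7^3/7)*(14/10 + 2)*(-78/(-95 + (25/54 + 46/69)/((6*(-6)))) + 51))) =-184741/8639216472250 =-0.00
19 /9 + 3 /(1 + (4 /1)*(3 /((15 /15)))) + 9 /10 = 3793 /1170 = 3.24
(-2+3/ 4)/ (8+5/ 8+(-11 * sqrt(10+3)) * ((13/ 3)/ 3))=55890/ 16627927+102960 * sqrt(13)/ 16627927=0.03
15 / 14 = 1.07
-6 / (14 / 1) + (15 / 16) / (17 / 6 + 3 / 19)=-2199 / 19096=-0.12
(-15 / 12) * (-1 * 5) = 6.25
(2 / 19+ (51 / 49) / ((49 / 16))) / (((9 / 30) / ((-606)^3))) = -15063330316320 / 45619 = -330198608.39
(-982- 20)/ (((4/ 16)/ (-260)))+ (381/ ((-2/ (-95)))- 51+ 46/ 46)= 2120255/ 2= 1060127.50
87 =87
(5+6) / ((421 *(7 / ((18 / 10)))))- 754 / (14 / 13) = -10316506 / 14735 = -700.14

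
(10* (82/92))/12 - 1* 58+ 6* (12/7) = -90749/1932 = -46.97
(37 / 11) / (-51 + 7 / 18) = -666 / 10021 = -0.07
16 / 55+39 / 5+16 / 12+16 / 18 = 1021 / 99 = 10.31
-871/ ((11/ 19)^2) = -2598.60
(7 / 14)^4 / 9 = 1 / 144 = 0.01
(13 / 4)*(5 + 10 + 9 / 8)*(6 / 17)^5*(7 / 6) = 950859 / 2839714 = 0.33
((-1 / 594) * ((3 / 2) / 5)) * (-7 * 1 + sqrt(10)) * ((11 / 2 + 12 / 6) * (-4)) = -7 / 66 + sqrt(10) / 66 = -0.06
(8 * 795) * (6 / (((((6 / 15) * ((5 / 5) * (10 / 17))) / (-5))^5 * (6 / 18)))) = -31747115109375 / 64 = -496048673583.98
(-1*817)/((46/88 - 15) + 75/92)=59.80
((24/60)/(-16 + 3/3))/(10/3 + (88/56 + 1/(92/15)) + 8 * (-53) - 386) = 1288/38878225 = 0.00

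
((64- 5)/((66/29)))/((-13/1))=-1711/858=-1.99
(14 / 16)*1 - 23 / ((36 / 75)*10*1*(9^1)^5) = 619957 / 708588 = 0.87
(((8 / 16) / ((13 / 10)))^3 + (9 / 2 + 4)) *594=5082.80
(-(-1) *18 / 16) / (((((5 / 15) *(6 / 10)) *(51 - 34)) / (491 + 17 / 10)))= 44343 / 272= 163.03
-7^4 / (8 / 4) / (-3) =2401 / 6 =400.17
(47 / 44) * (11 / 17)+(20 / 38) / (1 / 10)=7693 / 1292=5.95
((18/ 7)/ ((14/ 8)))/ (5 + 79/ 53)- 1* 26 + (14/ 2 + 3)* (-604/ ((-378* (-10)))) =-1557137/ 56889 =-27.37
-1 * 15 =-15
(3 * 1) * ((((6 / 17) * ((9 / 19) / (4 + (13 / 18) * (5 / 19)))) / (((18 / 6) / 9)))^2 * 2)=51018336 / 593458321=0.09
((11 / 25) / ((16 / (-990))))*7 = -7623 / 40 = -190.58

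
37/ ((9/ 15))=185/ 3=61.67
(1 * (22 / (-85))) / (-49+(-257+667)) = -22 / 30685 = -0.00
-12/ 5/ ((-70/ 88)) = 528/ 175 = 3.02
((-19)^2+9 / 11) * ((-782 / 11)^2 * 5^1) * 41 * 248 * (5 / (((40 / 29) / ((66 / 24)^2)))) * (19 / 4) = 532652229634975 / 44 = 12105732491703.98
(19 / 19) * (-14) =-14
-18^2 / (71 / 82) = -374.20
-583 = -583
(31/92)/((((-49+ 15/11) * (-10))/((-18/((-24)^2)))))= -341/15426560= -0.00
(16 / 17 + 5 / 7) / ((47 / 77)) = 2.71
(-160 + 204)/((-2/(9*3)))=-594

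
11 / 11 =1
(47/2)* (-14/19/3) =-329/57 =-5.77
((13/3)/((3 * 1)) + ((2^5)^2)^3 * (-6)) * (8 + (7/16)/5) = -37514391838501/720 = -52103321997.92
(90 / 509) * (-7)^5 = -1512630 / 509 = -2971.77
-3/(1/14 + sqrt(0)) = -42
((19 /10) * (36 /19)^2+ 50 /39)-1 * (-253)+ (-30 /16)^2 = 62746393 /237120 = 264.62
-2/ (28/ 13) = -13/ 14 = -0.93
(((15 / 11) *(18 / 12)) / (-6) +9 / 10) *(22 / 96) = 41 / 320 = 0.13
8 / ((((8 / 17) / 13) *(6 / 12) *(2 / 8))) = 1768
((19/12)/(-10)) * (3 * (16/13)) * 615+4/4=-4661/13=-358.54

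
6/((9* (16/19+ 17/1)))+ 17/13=17783/13221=1.35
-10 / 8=-1.25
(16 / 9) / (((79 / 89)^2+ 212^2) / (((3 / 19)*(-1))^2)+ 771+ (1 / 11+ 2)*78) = 697048 / 707219466095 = 0.00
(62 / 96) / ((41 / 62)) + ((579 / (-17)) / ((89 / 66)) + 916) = 1327584889 / 1488792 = 891.72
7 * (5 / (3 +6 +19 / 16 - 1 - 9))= 560 / 3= 186.67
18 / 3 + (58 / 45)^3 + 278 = 26074612 / 91125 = 286.14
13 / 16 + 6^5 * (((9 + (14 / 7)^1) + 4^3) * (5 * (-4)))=-186623987 / 16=-11663999.19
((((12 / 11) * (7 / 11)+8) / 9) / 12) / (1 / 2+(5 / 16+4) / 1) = 4208 / 251559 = 0.02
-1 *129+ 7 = -122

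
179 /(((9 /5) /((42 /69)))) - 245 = -38185 /207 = -184.47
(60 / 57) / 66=10 / 627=0.02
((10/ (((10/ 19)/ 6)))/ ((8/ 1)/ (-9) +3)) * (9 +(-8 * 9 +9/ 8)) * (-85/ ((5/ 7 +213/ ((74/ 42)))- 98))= 98076825/ 8152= 12031.01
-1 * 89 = -89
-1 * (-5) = 5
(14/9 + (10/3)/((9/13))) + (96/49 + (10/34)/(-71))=13294525/1596861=8.33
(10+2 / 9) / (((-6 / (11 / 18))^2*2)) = 2783 / 52488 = 0.05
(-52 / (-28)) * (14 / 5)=26 / 5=5.20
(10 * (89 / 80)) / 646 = 89 / 5168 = 0.02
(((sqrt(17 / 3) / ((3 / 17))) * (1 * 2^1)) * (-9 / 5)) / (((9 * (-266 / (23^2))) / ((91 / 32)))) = 116909 * sqrt(51) / 27360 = 30.52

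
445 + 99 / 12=1813 / 4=453.25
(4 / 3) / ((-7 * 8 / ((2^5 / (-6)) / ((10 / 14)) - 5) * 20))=187 / 12600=0.01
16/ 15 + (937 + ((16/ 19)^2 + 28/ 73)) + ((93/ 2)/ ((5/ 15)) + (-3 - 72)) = 793483061/ 790590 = 1003.66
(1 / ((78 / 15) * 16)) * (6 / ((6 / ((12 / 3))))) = 5 / 104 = 0.05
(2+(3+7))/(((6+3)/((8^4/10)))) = 8192/15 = 546.13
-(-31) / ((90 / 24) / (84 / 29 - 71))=-48980 / 87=-562.99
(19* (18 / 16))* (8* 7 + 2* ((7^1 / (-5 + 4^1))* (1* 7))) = -897.75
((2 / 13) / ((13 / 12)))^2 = 576 / 28561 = 0.02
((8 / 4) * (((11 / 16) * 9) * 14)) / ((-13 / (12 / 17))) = -2079 / 221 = -9.41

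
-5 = -5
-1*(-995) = 995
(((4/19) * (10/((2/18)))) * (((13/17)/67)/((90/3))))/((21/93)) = 4836/151487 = 0.03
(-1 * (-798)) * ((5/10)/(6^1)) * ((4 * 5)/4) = 665/2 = 332.50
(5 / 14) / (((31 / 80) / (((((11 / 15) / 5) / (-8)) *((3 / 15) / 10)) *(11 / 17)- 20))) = -10200121 / 553350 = -18.43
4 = 4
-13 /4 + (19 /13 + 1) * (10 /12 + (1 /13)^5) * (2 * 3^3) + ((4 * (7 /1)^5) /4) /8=85275991013 /38614472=2208.39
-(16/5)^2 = -256/25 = -10.24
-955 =-955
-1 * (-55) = 55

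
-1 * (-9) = 9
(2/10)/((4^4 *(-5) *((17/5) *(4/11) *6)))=-11/522240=-0.00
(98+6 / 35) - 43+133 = 6586 / 35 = 188.17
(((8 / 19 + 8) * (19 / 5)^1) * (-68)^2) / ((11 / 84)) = 12429312 / 11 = 1129937.45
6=6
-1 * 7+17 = 10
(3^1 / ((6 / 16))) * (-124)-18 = -1010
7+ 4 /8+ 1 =8.50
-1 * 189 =-189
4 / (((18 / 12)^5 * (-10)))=-0.05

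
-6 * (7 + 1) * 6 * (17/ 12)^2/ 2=-289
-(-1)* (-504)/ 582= -84/ 97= -0.87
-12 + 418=406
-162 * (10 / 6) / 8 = -135 / 4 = -33.75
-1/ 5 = -0.20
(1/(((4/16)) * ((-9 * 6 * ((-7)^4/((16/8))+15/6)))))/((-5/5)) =2/32481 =0.00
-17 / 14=-1.21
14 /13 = 1.08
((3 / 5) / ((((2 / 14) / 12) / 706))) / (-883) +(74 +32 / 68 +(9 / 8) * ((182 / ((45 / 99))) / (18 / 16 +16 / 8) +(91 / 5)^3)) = 104483411313 / 15011000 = 6960.46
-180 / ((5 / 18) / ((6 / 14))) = -277.71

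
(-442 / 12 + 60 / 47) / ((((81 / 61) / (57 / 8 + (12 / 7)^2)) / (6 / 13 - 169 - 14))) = 90887685965 / 1847664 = 49190.59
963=963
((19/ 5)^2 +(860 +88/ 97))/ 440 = 2122717/ 1067000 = 1.99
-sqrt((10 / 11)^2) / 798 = -0.00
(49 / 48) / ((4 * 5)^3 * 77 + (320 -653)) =49 / 29552016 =0.00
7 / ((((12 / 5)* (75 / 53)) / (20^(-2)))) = 371 / 72000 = 0.01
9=9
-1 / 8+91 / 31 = 697 / 248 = 2.81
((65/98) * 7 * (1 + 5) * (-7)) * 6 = -1170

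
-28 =-28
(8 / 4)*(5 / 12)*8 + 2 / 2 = 23 / 3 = 7.67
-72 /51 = -24 /17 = -1.41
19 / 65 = 0.29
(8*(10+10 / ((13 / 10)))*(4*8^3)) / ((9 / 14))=450910.09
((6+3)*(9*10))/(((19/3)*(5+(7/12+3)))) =29160/1957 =14.90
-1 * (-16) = 16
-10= -10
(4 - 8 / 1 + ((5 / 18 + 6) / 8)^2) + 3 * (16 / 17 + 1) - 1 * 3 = -197647 / 352512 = -0.56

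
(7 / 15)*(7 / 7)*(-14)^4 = 268912 / 15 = 17927.47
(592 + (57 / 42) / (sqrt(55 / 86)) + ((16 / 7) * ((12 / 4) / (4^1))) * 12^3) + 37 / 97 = 19 * sqrt(4730) / 770 + 2413619 / 679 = 3556.36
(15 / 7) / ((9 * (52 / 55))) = 275 / 1092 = 0.25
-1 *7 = -7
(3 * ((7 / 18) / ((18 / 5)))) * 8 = 70 / 27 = 2.59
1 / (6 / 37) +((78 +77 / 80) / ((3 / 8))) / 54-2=13067 / 1620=8.07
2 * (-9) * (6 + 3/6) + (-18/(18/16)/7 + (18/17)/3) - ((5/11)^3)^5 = -59120596973331505478/497092532160462469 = -118.93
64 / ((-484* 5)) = -16 / 605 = -0.03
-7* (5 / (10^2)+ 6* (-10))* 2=8393 / 10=839.30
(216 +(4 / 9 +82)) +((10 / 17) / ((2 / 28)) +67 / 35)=308.59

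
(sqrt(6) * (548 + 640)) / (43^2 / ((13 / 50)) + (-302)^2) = 2574 * sqrt(6) / 213017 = 0.03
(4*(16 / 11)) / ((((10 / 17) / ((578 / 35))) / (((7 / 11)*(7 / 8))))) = 275128 / 3025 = 90.95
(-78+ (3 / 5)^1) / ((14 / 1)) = -5.53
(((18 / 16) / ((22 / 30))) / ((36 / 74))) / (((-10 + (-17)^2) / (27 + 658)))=126725 / 16368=7.74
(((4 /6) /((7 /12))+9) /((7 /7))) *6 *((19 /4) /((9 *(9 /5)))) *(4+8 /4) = 6745 /63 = 107.06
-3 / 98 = -0.03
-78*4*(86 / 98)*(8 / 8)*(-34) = 456144 / 49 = 9309.06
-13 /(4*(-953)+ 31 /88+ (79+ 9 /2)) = 1144 /328077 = 0.00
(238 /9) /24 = 119 /108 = 1.10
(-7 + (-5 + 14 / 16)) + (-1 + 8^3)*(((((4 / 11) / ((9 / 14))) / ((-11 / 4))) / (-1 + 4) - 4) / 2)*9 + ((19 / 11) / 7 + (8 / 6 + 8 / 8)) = -63451879 / 6776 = -9364.21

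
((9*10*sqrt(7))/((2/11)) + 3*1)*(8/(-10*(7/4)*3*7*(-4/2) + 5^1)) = 14.19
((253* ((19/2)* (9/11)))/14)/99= 437/308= 1.42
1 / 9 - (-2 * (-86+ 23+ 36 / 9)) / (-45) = 41 / 15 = 2.73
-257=-257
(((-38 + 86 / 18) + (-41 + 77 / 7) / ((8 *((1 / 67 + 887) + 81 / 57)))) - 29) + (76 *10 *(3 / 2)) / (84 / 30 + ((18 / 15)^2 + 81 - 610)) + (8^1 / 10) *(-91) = -40713251380781 / 296746270020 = -137.20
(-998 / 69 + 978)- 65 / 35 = 464491 / 483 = 961.68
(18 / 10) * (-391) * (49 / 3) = -57477 / 5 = -11495.40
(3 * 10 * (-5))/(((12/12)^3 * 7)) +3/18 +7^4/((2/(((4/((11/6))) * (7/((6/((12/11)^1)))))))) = 16833403/5082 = 3312.36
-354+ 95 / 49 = -17251 / 49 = -352.06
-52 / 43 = -1.21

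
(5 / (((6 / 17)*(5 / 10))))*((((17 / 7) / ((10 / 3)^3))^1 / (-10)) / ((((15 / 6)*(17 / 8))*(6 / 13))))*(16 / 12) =-442 / 4375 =-0.10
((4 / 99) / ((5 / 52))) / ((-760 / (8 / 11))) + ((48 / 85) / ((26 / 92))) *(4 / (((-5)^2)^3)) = 39092912 / 357243046875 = 0.00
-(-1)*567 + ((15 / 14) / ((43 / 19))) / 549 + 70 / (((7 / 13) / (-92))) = -1255121143 / 110166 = -11393.00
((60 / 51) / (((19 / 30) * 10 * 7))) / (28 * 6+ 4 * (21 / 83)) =415 / 2643109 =0.00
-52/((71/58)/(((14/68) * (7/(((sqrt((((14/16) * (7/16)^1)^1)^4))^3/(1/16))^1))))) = -414515883671552/340947625543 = -1215.78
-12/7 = -1.71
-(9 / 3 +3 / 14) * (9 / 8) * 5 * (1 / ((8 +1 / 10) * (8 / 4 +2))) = -125 / 224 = -0.56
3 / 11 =0.27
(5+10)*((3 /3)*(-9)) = -135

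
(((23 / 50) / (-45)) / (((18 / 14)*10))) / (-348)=161 / 70470000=0.00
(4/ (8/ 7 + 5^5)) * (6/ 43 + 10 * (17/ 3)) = 205184/ 2822907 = 0.07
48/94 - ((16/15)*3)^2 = -11432/1175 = -9.73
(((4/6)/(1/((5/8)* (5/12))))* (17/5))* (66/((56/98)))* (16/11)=595/6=99.17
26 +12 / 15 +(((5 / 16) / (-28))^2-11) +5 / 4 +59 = 76317821 / 1003520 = 76.05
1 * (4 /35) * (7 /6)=2 /15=0.13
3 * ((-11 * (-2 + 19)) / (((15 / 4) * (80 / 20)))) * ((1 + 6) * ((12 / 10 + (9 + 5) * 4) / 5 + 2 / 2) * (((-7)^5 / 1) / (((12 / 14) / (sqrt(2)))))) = 47894790251 * sqrt(2) / 750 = 90311282.59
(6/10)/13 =0.05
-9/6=-3/2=-1.50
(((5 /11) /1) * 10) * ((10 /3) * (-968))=-44000 /3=-14666.67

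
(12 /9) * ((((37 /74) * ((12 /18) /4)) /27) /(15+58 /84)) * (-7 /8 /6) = -0.00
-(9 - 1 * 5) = -4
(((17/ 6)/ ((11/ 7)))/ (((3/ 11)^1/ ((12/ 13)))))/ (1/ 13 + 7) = 119/ 138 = 0.86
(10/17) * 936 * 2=18720/17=1101.18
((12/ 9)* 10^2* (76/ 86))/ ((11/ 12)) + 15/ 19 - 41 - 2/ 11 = 792194/ 8987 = 88.15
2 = 2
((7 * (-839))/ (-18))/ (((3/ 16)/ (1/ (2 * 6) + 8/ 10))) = 622538/ 405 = 1537.13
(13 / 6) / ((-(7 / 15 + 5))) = -65 / 164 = -0.40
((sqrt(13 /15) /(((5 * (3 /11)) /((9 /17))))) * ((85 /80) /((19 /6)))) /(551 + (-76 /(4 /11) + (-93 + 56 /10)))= 33 * sqrt(195) /967480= 0.00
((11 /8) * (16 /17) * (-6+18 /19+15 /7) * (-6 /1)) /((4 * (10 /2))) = 12771 /11305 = 1.13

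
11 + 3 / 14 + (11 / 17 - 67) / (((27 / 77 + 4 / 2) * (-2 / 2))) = 1699073 / 43078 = 39.44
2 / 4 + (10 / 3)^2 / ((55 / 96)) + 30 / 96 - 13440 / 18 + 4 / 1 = -127153 / 176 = -722.46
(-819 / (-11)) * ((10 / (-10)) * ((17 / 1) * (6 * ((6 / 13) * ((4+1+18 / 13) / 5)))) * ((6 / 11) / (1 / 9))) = -172807992 / 7865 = -21971.77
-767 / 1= -767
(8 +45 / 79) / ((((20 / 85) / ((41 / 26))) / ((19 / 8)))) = 8965511 / 65728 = 136.40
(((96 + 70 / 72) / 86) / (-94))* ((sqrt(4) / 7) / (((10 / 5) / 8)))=-3491 / 254646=-0.01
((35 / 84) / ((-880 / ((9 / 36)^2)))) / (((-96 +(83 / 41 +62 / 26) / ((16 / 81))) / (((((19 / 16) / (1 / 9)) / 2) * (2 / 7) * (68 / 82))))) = 4199 / 8257199104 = 0.00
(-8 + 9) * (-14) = -14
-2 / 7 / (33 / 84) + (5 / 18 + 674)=133363 / 198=673.55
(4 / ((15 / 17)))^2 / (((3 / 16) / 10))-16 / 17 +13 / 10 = 5032559 / 4590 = 1096.42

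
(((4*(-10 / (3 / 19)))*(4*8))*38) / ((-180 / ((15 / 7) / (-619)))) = -5.92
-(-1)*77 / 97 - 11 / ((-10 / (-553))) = -589281 / 970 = -607.51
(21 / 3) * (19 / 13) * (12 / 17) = 1596 / 221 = 7.22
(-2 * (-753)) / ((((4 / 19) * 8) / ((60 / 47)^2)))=3219075 / 2209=1457.25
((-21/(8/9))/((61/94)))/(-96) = 2961/7808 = 0.38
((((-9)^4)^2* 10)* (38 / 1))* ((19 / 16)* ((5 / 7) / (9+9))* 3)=129498885675 / 56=2312480101.34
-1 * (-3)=3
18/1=18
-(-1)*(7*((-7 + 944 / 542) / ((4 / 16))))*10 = -399000 / 271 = -1472.32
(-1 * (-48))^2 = 2304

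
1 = 1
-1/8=-0.12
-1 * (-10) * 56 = 560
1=1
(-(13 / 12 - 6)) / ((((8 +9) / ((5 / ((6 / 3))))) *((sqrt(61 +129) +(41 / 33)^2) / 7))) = -1260069195 / 30259895144 +816308955 *sqrt(190) / 30259895144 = 0.33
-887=-887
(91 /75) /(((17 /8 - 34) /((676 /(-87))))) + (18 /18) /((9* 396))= 65022521 /219631500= 0.30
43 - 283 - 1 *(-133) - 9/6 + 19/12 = -1283/12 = -106.92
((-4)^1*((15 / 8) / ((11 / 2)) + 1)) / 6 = -59 / 66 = -0.89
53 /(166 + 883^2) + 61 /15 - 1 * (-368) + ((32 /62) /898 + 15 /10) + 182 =7236687599213 /13025762094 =555.57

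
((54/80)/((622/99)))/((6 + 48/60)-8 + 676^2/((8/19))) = 0.00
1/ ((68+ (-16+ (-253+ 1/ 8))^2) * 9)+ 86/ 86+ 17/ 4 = 875288173/ 166721508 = 5.25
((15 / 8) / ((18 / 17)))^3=614125 / 110592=5.55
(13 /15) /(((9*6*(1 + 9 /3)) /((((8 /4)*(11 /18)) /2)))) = 143 /58320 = 0.00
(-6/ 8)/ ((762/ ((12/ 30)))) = -1/ 2540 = -0.00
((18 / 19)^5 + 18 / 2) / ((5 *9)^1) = 2686051 / 12380495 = 0.22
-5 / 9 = -0.56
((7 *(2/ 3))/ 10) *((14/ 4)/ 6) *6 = 49/ 30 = 1.63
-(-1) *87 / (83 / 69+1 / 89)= 534267 / 7456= 71.66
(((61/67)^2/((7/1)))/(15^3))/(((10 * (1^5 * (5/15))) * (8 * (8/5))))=3721/4524912000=0.00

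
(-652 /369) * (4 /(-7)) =2608 /2583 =1.01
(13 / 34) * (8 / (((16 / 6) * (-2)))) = -39 / 68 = -0.57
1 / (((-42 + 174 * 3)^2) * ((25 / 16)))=1 / 360000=0.00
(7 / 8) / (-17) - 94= -12791 / 136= -94.05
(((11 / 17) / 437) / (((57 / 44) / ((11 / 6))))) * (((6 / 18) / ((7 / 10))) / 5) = 5324 / 26677539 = 0.00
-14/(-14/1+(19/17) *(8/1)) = 119/43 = 2.77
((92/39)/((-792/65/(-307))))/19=35305/11286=3.13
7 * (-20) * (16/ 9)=-2240/ 9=-248.89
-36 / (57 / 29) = -348 / 19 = -18.32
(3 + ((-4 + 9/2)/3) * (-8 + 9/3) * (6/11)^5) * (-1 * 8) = -3813384/161051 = -23.68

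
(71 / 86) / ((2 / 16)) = 284 / 43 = 6.60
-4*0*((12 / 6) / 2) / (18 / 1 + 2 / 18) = 0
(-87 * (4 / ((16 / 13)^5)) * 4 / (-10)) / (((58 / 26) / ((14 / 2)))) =101362989 / 655360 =154.67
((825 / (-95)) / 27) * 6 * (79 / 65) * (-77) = 133826 / 741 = 180.60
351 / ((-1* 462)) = -117 / 154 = -0.76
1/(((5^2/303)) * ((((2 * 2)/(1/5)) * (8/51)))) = 15453/4000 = 3.86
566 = 566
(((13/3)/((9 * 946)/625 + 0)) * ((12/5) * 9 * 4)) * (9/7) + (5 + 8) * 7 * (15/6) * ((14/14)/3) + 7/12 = 111.75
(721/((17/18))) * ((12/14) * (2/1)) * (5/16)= 13905/34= 408.97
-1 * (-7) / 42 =1 / 6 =0.17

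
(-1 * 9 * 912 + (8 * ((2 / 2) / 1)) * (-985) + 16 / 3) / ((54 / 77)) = -1857548 / 81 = -22932.69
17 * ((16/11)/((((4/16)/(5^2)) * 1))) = 27200/11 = 2472.73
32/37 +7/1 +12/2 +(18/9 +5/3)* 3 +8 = 1216/37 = 32.86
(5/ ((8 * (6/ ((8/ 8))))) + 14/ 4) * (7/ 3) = 1211/ 144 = 8.41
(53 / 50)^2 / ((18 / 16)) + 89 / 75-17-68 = -465832 / 5625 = -82.81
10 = 10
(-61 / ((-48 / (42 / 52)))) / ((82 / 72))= 3843 / 4264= 0.90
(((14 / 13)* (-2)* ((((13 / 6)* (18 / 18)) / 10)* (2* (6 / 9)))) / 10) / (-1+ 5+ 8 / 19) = -19 / 1350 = -0.01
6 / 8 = 3 / 4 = 0.75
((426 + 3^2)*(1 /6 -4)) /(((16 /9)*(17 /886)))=-13296645 /272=-48884.72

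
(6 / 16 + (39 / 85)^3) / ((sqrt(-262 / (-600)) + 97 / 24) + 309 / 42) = 18635043861 / 448913156369- 1362353076 * sqrt(393) / 11222828909225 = 0.04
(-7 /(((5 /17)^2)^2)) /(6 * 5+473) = -584647 /314375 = -1.86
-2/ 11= -0.18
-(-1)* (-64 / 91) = -64 / 91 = -0.70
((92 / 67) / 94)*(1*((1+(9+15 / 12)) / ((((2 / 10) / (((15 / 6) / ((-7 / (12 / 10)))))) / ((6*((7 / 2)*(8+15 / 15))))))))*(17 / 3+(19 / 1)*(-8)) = 9739.48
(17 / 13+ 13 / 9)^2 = 103684 / 13689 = 7.57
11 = 11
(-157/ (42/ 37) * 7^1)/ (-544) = 5809/ 3264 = 1.78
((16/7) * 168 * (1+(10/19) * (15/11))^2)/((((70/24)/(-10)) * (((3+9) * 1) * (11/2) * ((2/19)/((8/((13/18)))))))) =-6193.55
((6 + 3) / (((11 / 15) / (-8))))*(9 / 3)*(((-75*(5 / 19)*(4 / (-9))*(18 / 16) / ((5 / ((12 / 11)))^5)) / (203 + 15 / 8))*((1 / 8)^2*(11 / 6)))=-5038848 / 25076445955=-0.00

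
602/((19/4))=2408/19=126.74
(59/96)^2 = 3481/9216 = 0.38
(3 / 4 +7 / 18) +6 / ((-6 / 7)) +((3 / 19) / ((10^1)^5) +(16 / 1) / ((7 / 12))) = 2581625189 / 119700000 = 21.57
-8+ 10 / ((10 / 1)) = -7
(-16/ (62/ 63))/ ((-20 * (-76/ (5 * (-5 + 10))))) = -315/ 1178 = -0.27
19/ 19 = 1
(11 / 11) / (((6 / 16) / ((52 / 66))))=208 / 99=2.10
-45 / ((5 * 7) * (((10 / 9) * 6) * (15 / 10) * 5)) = -9 / 350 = -0.03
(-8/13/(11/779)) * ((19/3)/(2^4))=-14801/858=-17.25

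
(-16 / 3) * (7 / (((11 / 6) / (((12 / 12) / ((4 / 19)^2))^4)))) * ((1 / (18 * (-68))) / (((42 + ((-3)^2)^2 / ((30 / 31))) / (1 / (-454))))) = -594424706435 / 7868015198208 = -0.08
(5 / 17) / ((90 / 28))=14 / 153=0.09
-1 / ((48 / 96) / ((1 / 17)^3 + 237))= -2328764 / 4913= -474.00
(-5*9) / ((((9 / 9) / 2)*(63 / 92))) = -920 / 7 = -131.43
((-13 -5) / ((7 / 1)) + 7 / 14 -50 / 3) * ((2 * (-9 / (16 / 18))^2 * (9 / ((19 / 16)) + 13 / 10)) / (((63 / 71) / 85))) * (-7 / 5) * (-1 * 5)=-55629520767 / 2432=-22873980.58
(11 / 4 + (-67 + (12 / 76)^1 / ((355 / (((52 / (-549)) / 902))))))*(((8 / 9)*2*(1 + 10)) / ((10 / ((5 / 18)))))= -143068066949 / 4099226535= -34.90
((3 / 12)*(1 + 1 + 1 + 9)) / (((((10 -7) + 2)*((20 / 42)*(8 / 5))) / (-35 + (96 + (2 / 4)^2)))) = 3087 / 64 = 48.23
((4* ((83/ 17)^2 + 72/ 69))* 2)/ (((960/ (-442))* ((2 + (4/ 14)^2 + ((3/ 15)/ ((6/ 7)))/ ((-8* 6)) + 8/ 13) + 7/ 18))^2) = 816561559804536/ 183707878029503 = 4.44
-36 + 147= 111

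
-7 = -7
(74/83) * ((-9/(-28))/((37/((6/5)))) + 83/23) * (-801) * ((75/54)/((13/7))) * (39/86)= -287813985/328348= -876.55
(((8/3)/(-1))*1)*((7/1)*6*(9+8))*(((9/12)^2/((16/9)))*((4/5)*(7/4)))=-67473/80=-843.41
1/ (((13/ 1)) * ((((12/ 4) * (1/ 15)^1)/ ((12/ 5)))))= 12/ 13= 0.92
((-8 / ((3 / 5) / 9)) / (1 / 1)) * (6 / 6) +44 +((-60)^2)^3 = 46655999924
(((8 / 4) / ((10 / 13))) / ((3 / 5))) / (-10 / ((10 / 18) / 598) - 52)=-1 / 2496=-0.00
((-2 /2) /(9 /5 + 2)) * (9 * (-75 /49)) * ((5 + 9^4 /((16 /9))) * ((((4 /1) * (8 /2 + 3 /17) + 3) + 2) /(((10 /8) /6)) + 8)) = 3398228100 /2261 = 1502975.72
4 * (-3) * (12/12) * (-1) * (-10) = -120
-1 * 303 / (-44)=303 / 44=6.89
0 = 0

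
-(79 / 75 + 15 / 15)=-154 / 75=-2.05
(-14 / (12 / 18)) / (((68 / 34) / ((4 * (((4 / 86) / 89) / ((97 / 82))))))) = -6888 / 371219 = -0.02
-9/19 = -0.47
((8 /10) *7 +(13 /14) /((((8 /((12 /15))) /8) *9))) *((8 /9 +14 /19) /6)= 49762 /32319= 1.54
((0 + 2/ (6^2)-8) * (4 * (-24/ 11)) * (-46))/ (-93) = 9568/ 279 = 34.29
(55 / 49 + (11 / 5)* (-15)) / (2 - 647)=0.05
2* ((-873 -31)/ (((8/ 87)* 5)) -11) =-19772/ 5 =-3954.40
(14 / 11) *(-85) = -1190 / 11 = -108.18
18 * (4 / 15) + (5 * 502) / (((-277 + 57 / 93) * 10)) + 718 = 30925847 / 42840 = 721.89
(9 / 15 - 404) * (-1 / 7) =57.63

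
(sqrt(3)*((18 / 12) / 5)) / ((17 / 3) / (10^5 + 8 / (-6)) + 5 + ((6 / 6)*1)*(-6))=-149998*sqrt(3) / 499965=-0.52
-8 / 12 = -0.67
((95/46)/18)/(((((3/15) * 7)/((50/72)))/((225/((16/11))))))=8.80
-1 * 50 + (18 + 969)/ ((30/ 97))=31413/ 10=3141.30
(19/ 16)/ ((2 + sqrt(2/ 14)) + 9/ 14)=4921/ 10728 - 133 * sqrt(7)/ 5364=0.39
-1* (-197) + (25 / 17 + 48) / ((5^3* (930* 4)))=1557285841 / 7905000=197.00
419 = 419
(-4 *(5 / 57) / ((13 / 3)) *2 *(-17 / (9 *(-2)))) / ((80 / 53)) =-0.10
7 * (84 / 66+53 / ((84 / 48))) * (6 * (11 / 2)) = 7290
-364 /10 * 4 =-728 /5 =-145.60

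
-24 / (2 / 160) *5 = -9600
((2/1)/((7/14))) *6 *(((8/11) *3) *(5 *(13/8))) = 4680/11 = 425.45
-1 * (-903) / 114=301 / 38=7.92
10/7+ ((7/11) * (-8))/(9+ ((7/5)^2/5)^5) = 0.86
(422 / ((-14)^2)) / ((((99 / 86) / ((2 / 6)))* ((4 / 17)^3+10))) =44575649 / 715920282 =0.06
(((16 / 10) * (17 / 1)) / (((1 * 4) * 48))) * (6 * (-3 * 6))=-153 / 10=-15.30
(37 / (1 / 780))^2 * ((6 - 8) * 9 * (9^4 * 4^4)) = -25181126901964800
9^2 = 81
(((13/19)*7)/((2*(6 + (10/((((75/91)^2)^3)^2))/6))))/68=1729528820514678955078125/1127942756545541379501869704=0.00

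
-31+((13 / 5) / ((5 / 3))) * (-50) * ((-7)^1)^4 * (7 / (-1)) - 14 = 1310901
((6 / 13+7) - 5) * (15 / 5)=96 / 13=7.38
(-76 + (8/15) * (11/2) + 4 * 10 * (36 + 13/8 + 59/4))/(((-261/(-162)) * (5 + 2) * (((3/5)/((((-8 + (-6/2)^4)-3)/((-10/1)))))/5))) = -303290/29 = -10458.28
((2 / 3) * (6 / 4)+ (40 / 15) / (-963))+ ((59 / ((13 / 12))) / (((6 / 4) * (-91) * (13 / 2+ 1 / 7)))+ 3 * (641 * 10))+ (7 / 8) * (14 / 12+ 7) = 4658839157923 / 242167536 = 19238.08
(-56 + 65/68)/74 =-3743/5032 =-0.74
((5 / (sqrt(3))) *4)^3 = 8000 *sqrt(3) / 9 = 1539.60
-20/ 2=-10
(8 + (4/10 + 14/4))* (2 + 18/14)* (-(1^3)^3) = -391/10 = -39.10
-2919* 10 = -29190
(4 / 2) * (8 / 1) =16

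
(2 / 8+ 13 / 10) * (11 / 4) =341 / 80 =4.26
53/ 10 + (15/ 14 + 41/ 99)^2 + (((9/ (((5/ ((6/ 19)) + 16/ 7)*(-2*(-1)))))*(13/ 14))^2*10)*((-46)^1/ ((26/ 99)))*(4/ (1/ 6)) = -12394269323564521/ 5562445622580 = -2228.21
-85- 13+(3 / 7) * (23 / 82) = -56183 / 574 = -97.88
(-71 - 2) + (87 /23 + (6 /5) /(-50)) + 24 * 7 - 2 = 278181 /2875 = 96.76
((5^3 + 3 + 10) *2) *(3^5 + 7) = 69000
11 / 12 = 0.92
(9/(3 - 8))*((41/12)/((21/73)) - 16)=1039/140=7.42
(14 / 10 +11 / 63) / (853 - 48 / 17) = 8432 / 4552695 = 0.00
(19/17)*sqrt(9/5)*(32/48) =38*sqrt(5)/85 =1.00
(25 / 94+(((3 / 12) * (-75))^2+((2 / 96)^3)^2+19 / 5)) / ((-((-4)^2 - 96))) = 1022143314788587 / 229935100723200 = 4.45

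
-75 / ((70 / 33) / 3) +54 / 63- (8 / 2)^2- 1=-1711 / 14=-122.21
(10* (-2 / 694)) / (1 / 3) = -0.09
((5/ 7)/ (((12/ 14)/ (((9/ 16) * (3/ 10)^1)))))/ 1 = 9/ 64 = 0.14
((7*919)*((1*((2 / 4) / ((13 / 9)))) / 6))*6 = 57897 / 26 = 2226.81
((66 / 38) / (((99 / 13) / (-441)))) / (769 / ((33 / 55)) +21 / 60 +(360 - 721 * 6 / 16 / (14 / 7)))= -458640 / 6871141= -0.07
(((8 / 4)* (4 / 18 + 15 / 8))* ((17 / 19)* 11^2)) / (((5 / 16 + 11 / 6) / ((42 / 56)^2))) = 931821 / 7828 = 119.04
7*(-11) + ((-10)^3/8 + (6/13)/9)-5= -8071/39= -206.95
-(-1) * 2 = 2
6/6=1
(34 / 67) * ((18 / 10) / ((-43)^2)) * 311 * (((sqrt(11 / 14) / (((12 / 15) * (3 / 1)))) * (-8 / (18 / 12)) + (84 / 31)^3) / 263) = 56405268864 / 4853136965695- 21148 * sqrt(154) / 228068603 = 0.01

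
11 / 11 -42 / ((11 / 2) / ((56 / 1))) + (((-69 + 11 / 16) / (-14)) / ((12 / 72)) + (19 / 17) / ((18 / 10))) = -396.74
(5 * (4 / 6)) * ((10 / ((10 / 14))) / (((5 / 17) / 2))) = 952 / 3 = 317.33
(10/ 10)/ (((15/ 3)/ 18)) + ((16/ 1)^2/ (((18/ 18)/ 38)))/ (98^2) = 4.61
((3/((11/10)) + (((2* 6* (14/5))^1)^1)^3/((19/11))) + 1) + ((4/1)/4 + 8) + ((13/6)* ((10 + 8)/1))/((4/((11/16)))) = 36751685833/1672000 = 21980.67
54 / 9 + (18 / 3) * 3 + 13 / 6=157 / 6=26.17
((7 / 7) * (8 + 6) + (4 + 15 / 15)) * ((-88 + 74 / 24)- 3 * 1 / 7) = -136211 / 84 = -1621.56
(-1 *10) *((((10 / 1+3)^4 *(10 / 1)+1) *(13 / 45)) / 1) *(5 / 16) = -18564715 / 72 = -257843.26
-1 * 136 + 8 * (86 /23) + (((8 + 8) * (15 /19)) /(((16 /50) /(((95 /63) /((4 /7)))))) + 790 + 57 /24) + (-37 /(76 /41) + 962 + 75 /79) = 1733.44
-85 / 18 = -4.72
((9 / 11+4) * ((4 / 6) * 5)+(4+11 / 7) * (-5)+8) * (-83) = 72791 / 231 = 315.11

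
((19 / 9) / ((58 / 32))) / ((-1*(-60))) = 76 / 3915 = 0.02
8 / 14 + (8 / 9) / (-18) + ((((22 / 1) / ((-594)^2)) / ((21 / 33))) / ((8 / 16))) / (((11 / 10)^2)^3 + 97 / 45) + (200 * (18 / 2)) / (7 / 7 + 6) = 257.66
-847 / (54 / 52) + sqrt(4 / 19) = -22022 / 27 + 2 * sqrt(19) / 19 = -815.17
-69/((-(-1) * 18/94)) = -1081/3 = -360.33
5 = 5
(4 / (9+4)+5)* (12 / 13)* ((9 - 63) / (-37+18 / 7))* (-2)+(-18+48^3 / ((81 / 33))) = 1833726734 / 40729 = 45022.63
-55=-55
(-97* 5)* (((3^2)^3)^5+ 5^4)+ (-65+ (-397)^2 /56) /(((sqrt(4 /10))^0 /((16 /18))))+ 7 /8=-16776009443122514789 /168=-99857199066205445.17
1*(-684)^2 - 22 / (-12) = 2807147 / 6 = 467857.83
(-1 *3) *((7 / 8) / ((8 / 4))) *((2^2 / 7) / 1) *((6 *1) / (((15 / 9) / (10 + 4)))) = -189 / 5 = -37.80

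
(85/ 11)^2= 7225/ 121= 59.71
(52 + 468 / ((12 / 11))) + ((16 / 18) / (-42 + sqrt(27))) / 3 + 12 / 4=7566260 / 15633 - 8 * sqrt(3) / 15633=483.99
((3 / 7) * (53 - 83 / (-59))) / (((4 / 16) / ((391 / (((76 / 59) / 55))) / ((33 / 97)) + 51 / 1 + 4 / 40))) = 4581670.92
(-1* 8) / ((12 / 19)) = -38 / 3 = -12.67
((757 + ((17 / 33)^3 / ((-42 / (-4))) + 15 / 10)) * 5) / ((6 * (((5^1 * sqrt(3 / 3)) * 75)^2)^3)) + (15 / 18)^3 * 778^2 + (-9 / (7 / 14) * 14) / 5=1764058265253976136398770911 / 5036860958862304687500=350229.69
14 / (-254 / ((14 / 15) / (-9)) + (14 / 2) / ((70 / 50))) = 49 / 8590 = 0.01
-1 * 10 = -10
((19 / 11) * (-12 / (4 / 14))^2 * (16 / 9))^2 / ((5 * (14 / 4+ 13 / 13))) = 7100506112 / 5445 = 1304041.53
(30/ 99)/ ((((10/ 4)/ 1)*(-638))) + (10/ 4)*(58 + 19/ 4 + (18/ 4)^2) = 4368701/ 21054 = 207.50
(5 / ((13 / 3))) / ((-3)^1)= -5 / 13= -0.38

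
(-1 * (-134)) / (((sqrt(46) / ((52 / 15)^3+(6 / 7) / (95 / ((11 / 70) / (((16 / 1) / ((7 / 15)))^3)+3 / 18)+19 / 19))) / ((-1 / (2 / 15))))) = -433797582141702589 * sqrt(46) / 476570323525275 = -6173.61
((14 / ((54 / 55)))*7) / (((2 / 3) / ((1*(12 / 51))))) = 35.23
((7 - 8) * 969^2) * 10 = -9389610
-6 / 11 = -0.55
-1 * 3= -3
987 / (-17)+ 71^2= 4982.94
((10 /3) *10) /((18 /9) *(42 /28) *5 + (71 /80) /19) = 152000 /68613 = 2.22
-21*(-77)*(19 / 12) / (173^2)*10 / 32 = 51205 / 1915456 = 0.03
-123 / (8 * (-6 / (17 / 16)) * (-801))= -0.00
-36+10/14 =-247/7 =-35.29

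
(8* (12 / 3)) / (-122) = -16 / 61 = -0.26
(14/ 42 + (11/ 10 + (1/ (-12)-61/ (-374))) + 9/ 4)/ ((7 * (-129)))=-7037/ 1688610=-0.00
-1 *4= -4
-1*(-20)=20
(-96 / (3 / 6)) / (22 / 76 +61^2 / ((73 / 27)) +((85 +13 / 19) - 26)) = -532608 / 3984113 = -0.13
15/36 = 5/12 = 0.42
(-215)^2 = 46225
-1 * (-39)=39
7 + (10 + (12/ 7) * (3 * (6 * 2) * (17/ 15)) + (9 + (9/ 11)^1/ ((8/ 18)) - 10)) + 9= 149047/ 1540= 96.78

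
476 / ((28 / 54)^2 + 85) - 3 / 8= 2589549 / 497288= 5.21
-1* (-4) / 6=2 / 3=0.67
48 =48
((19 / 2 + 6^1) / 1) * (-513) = -7951.50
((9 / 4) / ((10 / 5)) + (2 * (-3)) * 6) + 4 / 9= -2479 / 72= -34.43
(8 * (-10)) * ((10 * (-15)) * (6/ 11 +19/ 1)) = 2580000/ 11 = 234545.45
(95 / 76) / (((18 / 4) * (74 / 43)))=0.16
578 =578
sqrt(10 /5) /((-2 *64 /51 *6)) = -17 *sqrt(2) /256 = -0.09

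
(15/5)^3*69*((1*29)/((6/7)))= 126063/2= 63031.50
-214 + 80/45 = -1910/9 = -212.22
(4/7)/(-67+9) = -2/203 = -0.01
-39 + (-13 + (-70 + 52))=-70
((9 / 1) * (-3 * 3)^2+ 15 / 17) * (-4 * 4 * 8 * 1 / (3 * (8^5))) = -517 / 544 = -0.95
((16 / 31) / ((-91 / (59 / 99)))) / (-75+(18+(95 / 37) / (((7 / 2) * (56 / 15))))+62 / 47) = 45965248 / 754512474573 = 0.00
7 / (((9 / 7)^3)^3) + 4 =1832157205 / 387420489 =4.73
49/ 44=1.11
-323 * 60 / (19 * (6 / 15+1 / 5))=-1700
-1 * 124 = -124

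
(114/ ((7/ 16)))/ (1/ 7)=1824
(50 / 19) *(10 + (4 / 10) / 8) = 1005 / 38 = 26.45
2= 2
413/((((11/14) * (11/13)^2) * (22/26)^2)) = 165139702/161051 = 1025.39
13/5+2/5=3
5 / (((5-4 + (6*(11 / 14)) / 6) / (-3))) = -42 / 5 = -8.40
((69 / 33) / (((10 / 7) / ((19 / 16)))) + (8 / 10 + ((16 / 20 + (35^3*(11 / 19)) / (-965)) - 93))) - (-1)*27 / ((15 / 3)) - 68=-1148698327 / 6453920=-177.98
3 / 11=0.27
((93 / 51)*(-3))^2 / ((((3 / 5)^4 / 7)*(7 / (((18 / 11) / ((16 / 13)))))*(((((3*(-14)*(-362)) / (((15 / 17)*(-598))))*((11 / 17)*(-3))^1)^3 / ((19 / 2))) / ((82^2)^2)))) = 1400745910244473204140625 / 1858883528601198792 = 753541.51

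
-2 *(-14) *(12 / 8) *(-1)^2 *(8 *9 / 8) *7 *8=21168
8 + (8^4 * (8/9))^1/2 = 1828.44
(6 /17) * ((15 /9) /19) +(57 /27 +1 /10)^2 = 12872123 /2616300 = 4.92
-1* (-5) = 5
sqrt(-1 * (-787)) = sqrt(787) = 28.05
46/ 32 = 23/ 16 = 1.44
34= 34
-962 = -962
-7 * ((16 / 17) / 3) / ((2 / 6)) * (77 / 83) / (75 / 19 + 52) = -163856 / 1499893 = -0.11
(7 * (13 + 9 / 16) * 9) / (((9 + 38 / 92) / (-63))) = -19809279 / 3464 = -5718.61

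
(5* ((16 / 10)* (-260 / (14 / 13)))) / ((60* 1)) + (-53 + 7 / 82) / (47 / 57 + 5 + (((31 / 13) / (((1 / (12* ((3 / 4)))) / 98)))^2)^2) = -1765861019628460875821831 / 54856629307980123165528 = -32.19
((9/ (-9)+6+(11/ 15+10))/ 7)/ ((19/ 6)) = 472/ 665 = 0.71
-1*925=-925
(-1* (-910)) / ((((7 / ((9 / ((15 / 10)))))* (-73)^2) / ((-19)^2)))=281580 / 5329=52.84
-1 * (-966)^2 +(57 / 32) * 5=-29860707 / 32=-933147.09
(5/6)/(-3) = -5/18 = -0.28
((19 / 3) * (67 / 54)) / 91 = 1273 / 14742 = 0.09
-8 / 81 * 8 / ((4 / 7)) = -112 / 81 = -1.38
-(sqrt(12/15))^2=-0.80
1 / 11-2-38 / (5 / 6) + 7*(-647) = -251708 / 55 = -4576.51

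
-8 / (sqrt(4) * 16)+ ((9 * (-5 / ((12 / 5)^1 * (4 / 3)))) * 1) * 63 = -14179 / 16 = -886.19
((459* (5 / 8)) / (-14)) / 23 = -2295 / 2576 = -0.89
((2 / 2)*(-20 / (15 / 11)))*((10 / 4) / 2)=-55 / 3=-18.33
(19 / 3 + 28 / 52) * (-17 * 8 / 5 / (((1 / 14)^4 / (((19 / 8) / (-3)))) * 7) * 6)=950126464 / 195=4872443.41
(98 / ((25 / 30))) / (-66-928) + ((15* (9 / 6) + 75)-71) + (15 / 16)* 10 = 101549 / 2840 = 35.76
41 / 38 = 1.08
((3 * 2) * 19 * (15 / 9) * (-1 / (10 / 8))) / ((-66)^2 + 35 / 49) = -1064 / 30497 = -0.03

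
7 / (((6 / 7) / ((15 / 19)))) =245 / 38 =6.45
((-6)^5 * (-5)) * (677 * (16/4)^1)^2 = 285117304320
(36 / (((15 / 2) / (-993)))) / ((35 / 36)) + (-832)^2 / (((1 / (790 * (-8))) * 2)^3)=-3822486401844057952 / 175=-21842779439108902.58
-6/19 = -0.32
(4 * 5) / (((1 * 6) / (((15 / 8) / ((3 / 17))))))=425 / 12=35.42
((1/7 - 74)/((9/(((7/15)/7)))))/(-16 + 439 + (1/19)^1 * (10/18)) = -9823/7595490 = -0.00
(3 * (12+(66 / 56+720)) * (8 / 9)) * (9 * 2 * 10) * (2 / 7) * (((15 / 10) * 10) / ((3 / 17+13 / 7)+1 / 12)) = 15076497600 / 21161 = 712466.22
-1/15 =-0.07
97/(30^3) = 97/27000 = 0.00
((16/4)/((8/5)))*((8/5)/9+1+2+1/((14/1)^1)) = 8.12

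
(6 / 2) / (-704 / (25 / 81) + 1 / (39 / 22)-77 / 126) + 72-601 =-7058935889 / 13343891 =-529.00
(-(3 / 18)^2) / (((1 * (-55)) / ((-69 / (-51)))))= 23 / 33660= 0.00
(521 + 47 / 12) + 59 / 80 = 126157 / 240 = 525.65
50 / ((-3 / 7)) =-350 / 3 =-116.67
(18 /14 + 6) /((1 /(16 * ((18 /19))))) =14688 /133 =110.44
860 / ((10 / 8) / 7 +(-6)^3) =-24080 / 6043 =-3.98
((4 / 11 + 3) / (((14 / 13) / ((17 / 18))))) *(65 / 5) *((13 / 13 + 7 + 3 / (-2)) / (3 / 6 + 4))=1381913 / 24948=55.39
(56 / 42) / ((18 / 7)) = 0.52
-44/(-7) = 44/7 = 6.29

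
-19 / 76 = -0.25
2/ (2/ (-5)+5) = 10/ 23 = 0.43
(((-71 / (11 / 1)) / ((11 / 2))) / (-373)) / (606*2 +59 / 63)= 8946 / 3448838195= 0.00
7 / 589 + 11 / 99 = 652 / 5301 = 0.12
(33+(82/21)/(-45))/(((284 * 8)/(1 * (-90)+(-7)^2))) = -1275223/2147040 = -0.59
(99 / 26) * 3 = 297 / 26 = 11.42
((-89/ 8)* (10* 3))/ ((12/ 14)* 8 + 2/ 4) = -9345/ 206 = -45.36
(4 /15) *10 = 8 /3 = 2.67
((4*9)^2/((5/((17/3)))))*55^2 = 4443120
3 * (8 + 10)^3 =17496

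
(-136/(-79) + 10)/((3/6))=1852/79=23.44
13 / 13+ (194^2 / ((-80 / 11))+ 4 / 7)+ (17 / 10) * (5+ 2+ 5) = -721417 / 140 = -5152.98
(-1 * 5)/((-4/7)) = 35/4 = 8.75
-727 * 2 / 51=-1454 / 51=-28.51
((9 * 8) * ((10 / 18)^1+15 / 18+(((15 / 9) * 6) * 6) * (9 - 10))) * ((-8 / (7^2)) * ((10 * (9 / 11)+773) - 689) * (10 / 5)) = 68465280 / 539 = 127022.78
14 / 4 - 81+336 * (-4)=-2843 / 2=-1421.50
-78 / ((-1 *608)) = 39 / 304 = 0.13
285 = 285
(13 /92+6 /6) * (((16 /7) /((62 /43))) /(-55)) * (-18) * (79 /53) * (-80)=-70.61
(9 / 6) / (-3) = -1 / 2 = -0.50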